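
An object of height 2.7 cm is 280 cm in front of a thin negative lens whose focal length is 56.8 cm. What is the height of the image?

For a negative lens, f = -56.8 cm.
1/d_i = 1/f − 1/d_o = 1/(-56.80) − 1/(280) = -0.02118, so d_i = -47.22 cm.
m = −d_i/d_o = +0.1686.
|h_i| = |m|·h_o = 0.1686 × 2.7 = 0.455 cm. The image is virtual, upright and reduced, on the same side as the object.

0.455 cm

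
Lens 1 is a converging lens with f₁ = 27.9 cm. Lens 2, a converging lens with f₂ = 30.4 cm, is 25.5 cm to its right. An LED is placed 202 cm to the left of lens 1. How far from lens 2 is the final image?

Lens 1: 1/d_i1 = 1/f₁ − 1/d_o1 = 1/(27.9) − 1/(202) = 0.03089, so d_i1 = 32.37 cm.
The intermediate image is 32.37 cm to the right of lens 1, which lies 6.870 cm to the right of lens 2 — a virtual object — so d_o2 = −6.870 cm.
Lens 2: 1/d_i2 = 1/f₂ − 1/d_o2 = 1/(30.4) − 1/(-6.870) = 0.1785, so d_i2 = 5.60 cm.
The final image is real, 5.60 cm to the right of lens 2 (overall magnification ≈ -0.13).

5.60 cm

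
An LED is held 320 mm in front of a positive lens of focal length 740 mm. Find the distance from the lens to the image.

Lens equation: 1/d_i = 1/f − 1/d_o = 1/(740.0) − 1/(320) = 0.001351 − 0.003125 = -0.001774, so d_i = -564 mm.
The image is virtual, upright and enlarged, on the same side as the object.

564 mm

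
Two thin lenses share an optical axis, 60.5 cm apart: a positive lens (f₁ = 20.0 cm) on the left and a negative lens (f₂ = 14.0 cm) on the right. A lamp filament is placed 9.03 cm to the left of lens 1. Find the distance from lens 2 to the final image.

11.8 cm

Lens 1: 1/d_i1 = 1/f₁ − 1/d_o1 = 1/(20.0) − 1/(9.03) = -0.06074, so d_i1 = -16.46 cm.
The intermediate image is 16.46 cm to the left of lens 1 (virtual), which is 60.5 − (-16.46) = 76.96 cm to the left of lens 2, so d_o2 = +76.96 cm.
Lens 2 is diverging, so f₂ = −14.0 cm.
Lens 2: 1/d_i2 = 1/f₂ − 1/d_o2 = 1/(-14.0) − 1/(76.96) = -0.08442, so d_i2 = -11.8 cm.
The final image is virtual, 11.8 cm to the left of lens 2 (overall magnification ≈ 0.28).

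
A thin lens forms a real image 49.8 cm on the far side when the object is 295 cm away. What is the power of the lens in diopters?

P = +2.35 D

d_i = +49.8 cm.
1/f = 1/d_o + 1/d_i = 1/(295) + 1/(49.8) = 0.02347 cm⁻¹.
f = 42.61 cm = 0.4261 m, so P = 1/f = +2.35 D.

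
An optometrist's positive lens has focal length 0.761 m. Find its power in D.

P = 1/f = 1/(0.761 m) = +1.31 D.

P = +1.31 D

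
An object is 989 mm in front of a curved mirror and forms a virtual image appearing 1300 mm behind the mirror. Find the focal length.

f = 4130 mm (concave)

Virtual image ⇒ d_i = −1300 mm.
1/f = 1/d_o + 1/d_i = 1/(989) + 1/(-1300) = 0.0002419, so f = 4130 mm.
Since f is positive, the curved mirror is concave.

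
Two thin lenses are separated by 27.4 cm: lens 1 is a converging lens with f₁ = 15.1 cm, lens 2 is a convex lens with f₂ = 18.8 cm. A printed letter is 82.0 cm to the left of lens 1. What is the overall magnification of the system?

Lens 1: 1/d_i1 = 1/(15.1) − 1/(82.0) = 0.05403, so d_i1 = 18.51 cm; m₁ = −d_i1/d_o1 = -0.2257.
d_o2 = 27.4 − (18.51) = 8.890 cm.
Lens 2: 1/d_i2 = 1/(18.8) − 1/(8.890) = -0.05929, so d_i2 = -16.86 cm; m₂ = −d_i2/d_o2 = +1.897.
m = m₁·m₂ = (-0.2257)(+1.897) = -0.428.

m = -0.428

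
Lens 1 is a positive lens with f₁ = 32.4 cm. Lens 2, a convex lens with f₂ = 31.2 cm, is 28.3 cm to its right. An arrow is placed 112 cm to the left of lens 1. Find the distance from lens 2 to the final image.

11.1 cm

Lens 1: 1/d_i1 = 1/f₁ − 1/d_o1 = 1/(32.4) − 1/(112) = 0.02194, so d_i1 = 45.59 cm.
The intermediate image is 45.59 cm to the right of lens 1, which lies 17.29 cm to the right of lens 2 — a virtual object — so d_o2 = −17.29 cm.
Lens 2: 1/d_i2 = 1/f₂ − 1/d_o2 = 1/(31.2) − 1/(-17.29) = 0.08989, so d_i2 = 11.1 cm.
The final image is real, 11.1 cm to the right of lens 2 (overall magnification ≈ -0.26).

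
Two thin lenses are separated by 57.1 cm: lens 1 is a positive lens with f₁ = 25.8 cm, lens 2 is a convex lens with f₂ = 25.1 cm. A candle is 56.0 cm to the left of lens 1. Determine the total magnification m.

Lens 1: 1/d_i1 = 1/(25.8) − 1/(56.0) = 0.02090, so d_i1 = 47.84 cm; m₁ = −d_i1/d_o1 = -0.8543.
d_o2 = 57.1 − (47.84) = 9.260 cm.
Lens 2: 1/d_i2 = 1/(25.1) − 1/(9.260) = -0.06815, so d_i2 = -14.67 cm; m₂ = −d_i2/d_o2 = +1.585.
m = m₁·m₂ = (-0.8543)(+1.585) = -1.35.

m = -1.35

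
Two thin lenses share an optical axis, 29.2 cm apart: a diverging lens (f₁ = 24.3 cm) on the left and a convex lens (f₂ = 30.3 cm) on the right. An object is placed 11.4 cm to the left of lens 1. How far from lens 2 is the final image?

Lens 1 is diverging, so f₁ = −24.3 cm.
Lens 1: 1/d_i1 = 1/f₁ − 1/d_o1 = 1/(-24.3) − 1/(11.4) = -0.1289, so d_i1 = -7.760 cm.
The intermediate image is 7.760 cm to the left of lens 1 (virtual), which is 29.2 − (-7.760) = 36.96 cm to the left of lens 2, so d_o2 = +36.96 cm.
Lens 2: 1/d_i2 = 1/f₂ − 1/d_o2 = 1/(30.3) − 1/(36.96) = 0.005947, so d_i2 = 168 cm.
The final image is real, 168 cm to the right of lens 2 (overall magnification ≈ -3.1).

168 cm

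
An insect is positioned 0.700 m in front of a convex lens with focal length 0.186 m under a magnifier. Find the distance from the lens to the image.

0.253 m

Thin-lens equation: 1/s_i = 1/f − 1/s_o = 1/(0.1860) − 1/(0.700) = 5.376 − 1.429 = 3.948, so s_i = 0.253 m.
The image is real, inverted and reduced, on the far side of the lens.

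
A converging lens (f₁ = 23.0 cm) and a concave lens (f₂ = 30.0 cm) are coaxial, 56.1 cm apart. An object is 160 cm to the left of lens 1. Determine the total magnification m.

Lens 1: 1/d_i1 = 1/(23.0) − 1/(160) = 0.03723, so d_i1 = 26.86 cm; m₁ = −d_i1/d_o1 = -0.1679.
d_o2 = 56.1 − (26.86) = 29.24 cm.
f₂ = −30.0 cm (diverging).
Lens 2: 1/d_i2 = 1/(-30.0) − 1/(29.24) = -0.06753, so d_i2 = -14.81 cm; m₂ = −d_i2/d_o2 = +0.5064.
m = m₁·m₂ = (-0.1679)(+0.5064) = -0.0850.

m = -0.0850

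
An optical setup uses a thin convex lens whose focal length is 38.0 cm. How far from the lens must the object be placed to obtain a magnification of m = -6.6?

m = −d_i/d_o ⇒ d_i = −m·d_o.
1/f = 1/d_o + 1/d_i = 1/d_o − 1/(m·d_o) = (1 − 1/m)/d_o, so d_o = f(1 − 1/m) = (38.00)(1 − 1/(-6.6)) = 43.8 cm.

43.8 cm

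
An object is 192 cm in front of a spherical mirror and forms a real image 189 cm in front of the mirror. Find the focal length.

f = 95.2 cm (concave)

Real image ⇒ d_i = +189 cm.
1/f = 1/d_o + 1/d_i = 1/(192) + 1/(189) = 0.01050, so f = 95.2 cm.
Since f is positive, the spherical mirror is concave.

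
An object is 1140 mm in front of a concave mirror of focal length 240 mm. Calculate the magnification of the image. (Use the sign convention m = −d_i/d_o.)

1/d_i = 1/f − 1/d_o = 1/(240.0) − 1/(1140) = 0.003289, so d_i = 304.0 mm.
m = −d_i/d_o = −(304.0)/(1140) = -0.267.
The image is real, inverted and reduced, in front of the mirror.

m = -0.267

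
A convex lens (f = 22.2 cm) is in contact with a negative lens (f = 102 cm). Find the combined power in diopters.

P = +3.52 D

P₁ = 1/f₁ = 1/(0.222 m) = +4.505 D; P₂ = 1/f₂ = 1/(-1.02 m) = -0.9804 D.
For thin lenses in contact, P = P₁ + P₂ = (+4.505) + (-0.9804) = +3.52 D.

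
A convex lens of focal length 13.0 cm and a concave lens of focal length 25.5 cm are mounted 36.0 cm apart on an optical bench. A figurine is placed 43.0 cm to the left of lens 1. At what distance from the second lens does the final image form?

10.3 cm

Lens 1: 1/d_i1 = 1/f₁ − 1/d_o1 = 1/(13.0) − 1/(43.0) = 0.05367, so d_i1 = 18.63 cm.
The intermediate image is 18.63 cm to the right of lens 1, which is 36.0 − (18.63) = 17.37 cm to the left of lens 2, so d_o2 = +17.37 cm.
Lens 2 is diverging, so f₂ = −25.5 cm.
Lens 2: 1/d_i2 = 1/f₂ − 1/d_o2 = 1/(-25.5) − 1/(17.37) = -0.09679, so d_i2 = -10.3 cm.
The final image is virtual, 10.3 cm to the left of lens 2 (overall magnification ≈ -0.26).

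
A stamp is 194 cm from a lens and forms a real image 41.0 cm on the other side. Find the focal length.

f = 33.8 cm (converging)

Real image ⇒ d_i = +41.0 cm.
1/f = 1/d_o + 1/d_i = 1/(194) + 1/(41.0) = 0.02954, so f = 33.8 cm.
Since f is positive, the lens is converging.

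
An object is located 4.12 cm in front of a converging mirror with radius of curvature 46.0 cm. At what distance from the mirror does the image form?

5.02 cm

f = R/2 = 46.0/2 = 23.00 cm.
Mirror equation: 1/v = 1/f − 1/u = 1/(23.00) − 1/(4.12) = 0.04348 − 0.2427 = -0.1992, so v = -5.02 cm.
The image is virtual, upright and enlarged, behind the mirror.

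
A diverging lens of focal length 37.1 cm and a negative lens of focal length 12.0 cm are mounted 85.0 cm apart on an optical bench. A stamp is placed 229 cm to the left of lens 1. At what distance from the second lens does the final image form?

10.9 cm

Lens 1 is diverging, so f₁ = −37.1 cm.
Lens 1: 1/d_i1 = 1/f₁ − 1/d_o1 = 1/(-37.1) − 1/(229) = -0.03132, so d_i1 = -31.93 cm.
The intermediate image is 31.93 cm to the left of lens 1 (virtual), which is 85.0 − (-31.93) = 116.9 cm to the left of lens 2, so d_o2 = +116.9 cm.
Lens 2 is diverging, so f₂ = −12.0 cm.
Lens 2: 1/d_i2 = 1/f₂ − 1/d_o2 = 1/(-12.0) − 1/(116.9) = -0.09189, so d_i2 = -10.9 cm.
The final image is virtual, 10.9 cm to the left of lens 2 (overall magnification ≈ 0.013).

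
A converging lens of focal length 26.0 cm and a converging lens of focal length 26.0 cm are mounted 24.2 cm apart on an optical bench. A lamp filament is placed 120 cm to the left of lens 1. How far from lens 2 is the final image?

6.68 cm

Lens 1: 1/d_i1 = 1/f₁ − 1/d_o1 = 1/(26.0) − 1/(120) = 0.03013, so d_i1 = 33.19 cm.
The intermediate image is 33.19 cm to the right of lens 1, which lies 8.990 cm to the right of lens 2 — a virtual object — so d_o2 = −8.990 cm.
Lens 2: 1/d_i2 = 1/f₂ − 1/d_o2 = 1/(26.0) − 1/(-8.990) = 0.1497, so d_i2 = 6.68 cm.
The final image is real, 6.68 cm to the right of lens 2 (overall magnification ≈ -0.21).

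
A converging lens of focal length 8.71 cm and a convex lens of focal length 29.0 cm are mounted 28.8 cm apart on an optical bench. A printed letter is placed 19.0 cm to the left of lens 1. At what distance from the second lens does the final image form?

22.7 cm

Lens 1: 1/d_i1 = 1/f₁ − 1/d_o1 = 1/(8.71) − 1/(19.0) = 0.06218, so d_i1 = 16.08 cm.
The intermediate image is 16.08 cm to the right of lens 1, which is 28.8 − (16.08) = 12.72 cm to the left of lens 2, so d_o2 = +12.72 cm.
Lens 2: 1/d_i2 = 1/f₂ − 1/d_o2 = 1/(29.0) − 1/(12.72) = -0.04413, so d_i2 = -22.7 cm.
The final image is virtual, 22.7 cm to the left of lens 2 (overall magnification ≈ -1.5).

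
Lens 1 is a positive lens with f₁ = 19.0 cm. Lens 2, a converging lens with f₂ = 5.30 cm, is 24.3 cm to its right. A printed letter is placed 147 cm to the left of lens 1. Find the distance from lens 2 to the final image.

4.66 cm

Lens 1: 1/d_i1 = 1/f₁ − 1/d_o1 = 1/(19.0) − 1/(147) = 0.04583, so d_i1 = 21.82 cm.
The intermediate image is 21.82 cm to the right of lens 1, which is 24.3 − (21.82) = 2.480 cm to the left of lens 2, so d_o2 = +2.480 cm.
Lens 2: 1/d_i2 = 1/f₂ − 1/d_o2 = 1/(5.30) − 1/(2.480) = -0.2145, so d_i2 = -4.66 cm.
The final image is virtual, 4.66 cm to the left of lens 2 (overall magnification ≈ -0.28).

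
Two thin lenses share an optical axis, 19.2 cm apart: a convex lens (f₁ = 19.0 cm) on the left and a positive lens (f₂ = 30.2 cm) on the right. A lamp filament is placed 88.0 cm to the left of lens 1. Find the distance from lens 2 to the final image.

Lens 1: 1/d_i1 = 1/f₁ − 1/d_o1 = 1/(19.0) − 1/(88.0) = 0.04127, so d_i1 = 24.23 cm.
The intermediate image is 24.23 cm to the right of lens 1, which lies 5.030 cm to the right of lens 2 — a virtual object — so d_o2 = −5.030 cm.
Lens 2: 1/d_i2 = 1/f₂ − 1/d_o2 = 1/(30.2) − 1/(-5.030) = 0.2319, so d_i2 = 4.31 cm.
The final image is real, 4.31 cm to the right of lens 2 (overall magnification ≈ -0.24).

4.31 cm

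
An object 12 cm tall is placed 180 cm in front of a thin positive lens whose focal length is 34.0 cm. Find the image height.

2.79 cm

1/d_i = 1/f − 1/d_o = 1/(34.00) − 1/(180) = 0.02386, so d_i = 41.92 cm.
m = −d_i/d_o = -0.2329.
|h_i| = |m|·h_o = 0.2329 × 12 = 2.79 cm. The image is real, inverted and reduced, on the far side of the lens.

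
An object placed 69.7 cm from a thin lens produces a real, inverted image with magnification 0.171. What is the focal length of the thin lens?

m = −d_i/d_o ⇒ d_i = −m·d_o = −(-0.171)·(69.7) = 11.92 cm.
1/f = 1/d_o + 1/d_i = 1/(69.7) + 1/(11.92) = 0.09824, so f = 10.2 cm.
Since f is positive, the thin lens is converging.

f = 10.2 cm (converging)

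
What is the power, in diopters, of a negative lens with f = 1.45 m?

P = -0.690 D

For a negative lens, f = −1.45 m.
P = 1/f = 1/(-1.45 m) = -0.690 D.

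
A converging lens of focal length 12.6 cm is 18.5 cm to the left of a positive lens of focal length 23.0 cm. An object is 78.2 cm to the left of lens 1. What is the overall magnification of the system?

m = -0.226

Lens 1: 1/d_i1 = 1/(12.6) − 1/(78.2) = 0.06658, so d_i1 = 15.02 cm; m₁ = −d_i1/d_o1 = -0.1921.
d_o2 = 18.5 − (15.02) = 3.480 cm.
Lens 2: 1/d_i2 = 1/(23.0) − 1/(3.480) = -0.2439, so d_i2 = -4.100 cm; m₂ = −d_i2/d_o2 = +1.178.
m = m₁·m₂ = (-0.1921)(+1.178) = -0.226.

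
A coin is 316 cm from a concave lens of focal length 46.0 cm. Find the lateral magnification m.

For a concave lens, f = -46.0 cm.
1/d_i = 1/f − 1/d_o = 1/(-46.00) − 1/(316) = -0.02490, so d_i = -40.15 cm.
m = −d_i/d_o = −(-40.15)/(316) = +0.127.
The image is virtual, upright and reduced, on the same side as the object.

m = +0.127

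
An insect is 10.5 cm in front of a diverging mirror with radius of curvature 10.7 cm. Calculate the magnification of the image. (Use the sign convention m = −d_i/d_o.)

m = +0.338

f = R/2 = 10.7/2 = 5.350 cm; for a diverging mirror, f = -5.350 cm.
1/d_i = 1/f − 1/d_o = 1/(-5.350) − 1/(10.5) = -0.2822, so d_i = -3.544 cm.
m = −d_i/d_o = −(-3.544)/(10.5) = +0.338.
The image is virtual, upright and reduced, behind the mirror.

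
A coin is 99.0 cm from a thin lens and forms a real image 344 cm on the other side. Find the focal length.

Real image ⇒ d_i = +344 cm.
1/f = 1/d_o + 1/d_i = 1/(99.0) + 1/(344) = 0.01301, so f = 76.9 cm.
Since f is positive, the thin lens is converging.

f = 76.9 cm (converging)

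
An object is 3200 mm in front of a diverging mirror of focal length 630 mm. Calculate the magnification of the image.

m = +0.164

For a diverging mirror, f = -630 mm.
1/d_i = 1/f − 1/d_o = 1/(-630.0) − 1/(3200) = -0.001900, so d_i = -526.4 mm.
m = −d_i/d_o = −(-526.4)/(3200) = +0.164.
The image is virtual, upright and reduced, behind the mirror.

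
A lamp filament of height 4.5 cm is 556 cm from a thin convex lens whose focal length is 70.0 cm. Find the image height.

0.648 cm

1/d_i = 1/f − 1/d_o = 1/(70.00) − 1/(556) = 0.01249, so d_i = 80.08 cm.
m = −d_i/d_o = -0.1440.
|h_i| = |m|·h_o = 0.1440 × 4.5 = 0.648 cm. The image is real, inverted and reduced, on the far side of the lens.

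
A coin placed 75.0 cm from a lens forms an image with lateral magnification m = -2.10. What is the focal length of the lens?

f = 50.8 cm (converging)

m = −d_i/d_o ⇒ d_i = −m·d_o = −(-2.10)·(75.0) = 157.5 cm.
1/f = 1/d_o + 1/d_i = 1/(75.0) + 1/(157.5) = 0.01968, so f = 50.8 cm.
Since f is positive, the lens is converging.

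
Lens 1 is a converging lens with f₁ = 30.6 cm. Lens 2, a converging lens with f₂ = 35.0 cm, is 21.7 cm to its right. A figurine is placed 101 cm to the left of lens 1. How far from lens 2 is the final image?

Lens 1: 1/d_i1 = 1/f₁ − 1/d_o1 = 1/(30.6) − 1/(101) = 0.02278, so d_i1 = 43.90 cm.
The intermediate image is 43.90 cm to the right of lens 1, which lies 22.20 cm to the right of lens 2 — a virtual object — so d_o2 = −22.20 cm.
Lens 2: 1/d_i2 = 1/f₂ − 1/d_o2 = 1/(35.0) − 1/(-22.20) = 0.07362, so d_i2 = 13.6 cm.
The final image is real, 13.6 cm to the right of lens 2 (overall magnification ≈ -0.27).

13.6 cm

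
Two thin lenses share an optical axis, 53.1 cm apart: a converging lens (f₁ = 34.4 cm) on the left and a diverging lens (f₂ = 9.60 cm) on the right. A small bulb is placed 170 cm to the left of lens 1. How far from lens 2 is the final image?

Lens 1: 1/d_i1 = 1/f₁ − 1/d_o1 = 1/(34.4) − 1/(170) = 0.02319, so d_i1 = 43.13 cm.
The intermediate image is 43.13 cm to the right of lens 1, which is 53.1 − (43.13) = 9.970 cm to the left of lens 2, so d_o2 = +9.970 cm.
Lens 2 is diverging, so f₂ = −9.60 cm.
Lens 2: 1/d_i2 = 1/f₂ − 1/d_o2 = 1/(-9.60) − 1/(9.970) = -0.2045, so d_i2 = -4.89 cm.
The final image is virtual, 4.89 cm to the left of lens 2 (overall magnification ≈ -0.12).

4.89 cm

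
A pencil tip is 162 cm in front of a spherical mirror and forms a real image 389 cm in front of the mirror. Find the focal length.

f = 114 cm (concave)

Real image ⇒ d_i = +389 cm.
1/f = 1/d_o + 1/d_i = 1/(162) + 1/(389) = 0.008744, so f = 114 cm.
Since f is positive, the spherical mirror is concave.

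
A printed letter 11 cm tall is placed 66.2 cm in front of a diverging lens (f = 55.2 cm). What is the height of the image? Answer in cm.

5.00 cm

For a diverging lens, f = -55.2 cm.
1/d_i = 1/f − 1/d_o = 1/(-55.20) − 1/(66.2) = -0.03322, so d_i = -30.10 cm.
m = −d_i/d_o = +0.4547.
|h_i| = |m|·h_o = 0.4547 × 11 = 5.00 cm. The image is virtual, upright and reduced, on the same side as the object.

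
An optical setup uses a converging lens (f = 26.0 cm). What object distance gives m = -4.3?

m = −d_i/d_o ⇒ d_i = −m·d_o.
1/f = 1/d_o + 1/d_i = 1/d_o − 1/(m·d_o) = (1 − 1/m)/d_o, so d_o = f(1 − 1/m) = (26.00)(1 − 1/(-4.3)) = 32.0 cm.

32.0 cm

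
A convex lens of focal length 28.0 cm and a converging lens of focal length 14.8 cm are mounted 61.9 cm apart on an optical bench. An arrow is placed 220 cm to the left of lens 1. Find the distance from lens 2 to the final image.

Lens 1: 1/d_i1 = 1/f₁ − 1/d_o1 = 1/(28.0) − 1/(220) = 0.03117, so d_i1 = 32.08 cm.
The intermediate image is 32.08 cm to the right of lens 1, which is 61.9 − (32.08) = 29.82 cm to the left of lens 2, so d_o2 = +29.82 cm.
Lens 2: 1/d_i2 = 1/f₂ − 1/d_o2 = 1/(14.8) − 1/(29.82) = 0.03403, so d_i2 = 29.4 cm.
The final image is real, 29.4 cm to the right of lens 2 (overall magnification ≈ 0.14).

29.4 cm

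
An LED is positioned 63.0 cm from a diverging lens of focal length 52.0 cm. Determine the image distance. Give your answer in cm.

28.5 cm

For a diverging lens, f = -52.0 cm.
Thin-lens equation: 1/s_i = 1/f − 1/s_o = 1/(-52.00) − 1/(63.0) = -0.01923 − 0.01587 = -0.03510, so s_i = -28.5 cm.
The image is virtual, upright and reduced, on the same side as the object.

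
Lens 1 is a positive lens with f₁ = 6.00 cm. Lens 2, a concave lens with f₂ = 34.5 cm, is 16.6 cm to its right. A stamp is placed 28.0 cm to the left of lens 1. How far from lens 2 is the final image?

Lens 1: 1/d_i1 = 1/f₁ − 1/d_o1 = 1/(6.00) − 1/(28.0) = 0.1310, so d_i1 = 7.636 cm.
The intermediate image is 7.636 cm to the right of lens 1, which is 16.6 − (7.636) = 8.964 cm to the left of lens 2, so d_o2 = +8.964 cm.
Lens 2 is diverging, so f₂ = −34.5 cm.
Lens 2: 1/d_i2 = 1/f₂ − 1/d_o2 = 1/(-34.5) − 1/(8.964) = -0.1405, so d_i2 = -7.12 cm.
The final image is virtual, 7.12 cm to the left of lens 2 (overall magnification ≈ -0.22).

7.12 cm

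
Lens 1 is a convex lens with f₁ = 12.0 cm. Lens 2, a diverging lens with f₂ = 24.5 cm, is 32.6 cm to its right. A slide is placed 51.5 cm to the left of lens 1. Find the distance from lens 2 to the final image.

Lens 1: 1/d_i1 = 1/f₁ − 1/d_o1 = 1/(12.0) − 1/(51.5) = 0.06392, so d_i1 = 15.65 cm.
The intermediate image is 15.65 cm to the right of lens 1, which is 32.6 − (15.65) = 16.95 cm to the left of lens 2, so d_o2 = +16.95 cm.
Lens 2 is diverging, so f₂ = −24.5 cm.
Lens 2: 1/d_i2 = 1/f₂ − 1/d_o2 = 1/(-24.5) − 1/(16.95) = -0.09981, so d_i2 = -10.0 cm.
The final image is virtual, 10.0 cm to the left of lens 2 (overall magnification ≈ -0.18).

10.0 cm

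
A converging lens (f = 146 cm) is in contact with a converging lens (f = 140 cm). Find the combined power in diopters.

P = +1.40 D

P₁ = 1/f₁ = 1/(1.46 m) = +0.6849 D; P₂ = 1/f₂ = 1/(1.40 m) = +0.7143 D.
For thin lenses in contact, P = P₁ + P₂ = (+0.6849) + (+0.7143) = +1.40 D.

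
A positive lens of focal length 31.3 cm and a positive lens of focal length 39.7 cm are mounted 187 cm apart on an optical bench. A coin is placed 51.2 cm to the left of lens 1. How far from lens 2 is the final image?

63.3 cm

Lens 1: 1/d_i1 = 1/f₁ − 1/d_o1 = 1/(31.3) − 1/(51.2) = 0.01242, so d_i1 = 80.53 cm.
The intermediate image is 80.53 cm to the right of lens 1, which is 187 − (80.53) = 106.5 cm to the left of lens 2, so d_o2 = +106.5 cm.
Lens 2: 1/d_i2 = 1/f₂ − 1/d_o2 = 1/(39.7) − 1/(106.5) = 0.01580, so d_i2 = 63.3 cm.
The final image is real, 63.3 cm to the right of lens 2 (overall magnification ≈ 0.94).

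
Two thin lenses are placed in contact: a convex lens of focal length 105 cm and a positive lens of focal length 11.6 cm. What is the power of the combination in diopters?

P₁ = 1/f₁ = 1/(1.05 m) = +0.9524 D; P₂ = 1/f₂ = 1/(0.116 m) = +8.621 D.
For thin lenses in contact, P = P₁ + P₂ = (+0.9524) + (+8.621) = +9.57 D.

P = +9.57 D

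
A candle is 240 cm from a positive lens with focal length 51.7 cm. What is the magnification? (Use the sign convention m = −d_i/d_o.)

m = -0.275

1/d_i = 1/f − 1/d_o = 1/(51.70) − 1/(240) = 0.01518, so d_i = 65.89 cm.
m = −d_i/d_o = −(65.89)/(240) = -0.275.
The image is real, inverted and reduced, on the far side of the lens.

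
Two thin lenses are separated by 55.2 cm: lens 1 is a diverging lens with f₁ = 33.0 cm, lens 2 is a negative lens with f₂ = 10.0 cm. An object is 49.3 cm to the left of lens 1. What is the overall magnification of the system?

f₁ = −33.0 cm (diverging).
Lens 1: 1/d_i1 = 1/(-33.0) − 1/(49.3) = -0.05059, so d_i1 = -19.77 cm; m₁ = −d_i1/d_o1 = +0.4010.
d_o2 = 55.2 − (-19.77) = 74.97 cm.
f₂ = −10.0 cm (diverging).
Lens 2: 1/d_i2 = 1/(-10.0) − 1/(74.97) = -0.1133, so d_i2 = -8.823 cm; m₂ = −d_i2/d_o2 = +0.1177.
m = m₁·m₂ = (+0.4010)(+0.1177) = +0.0472.

m = +0.0472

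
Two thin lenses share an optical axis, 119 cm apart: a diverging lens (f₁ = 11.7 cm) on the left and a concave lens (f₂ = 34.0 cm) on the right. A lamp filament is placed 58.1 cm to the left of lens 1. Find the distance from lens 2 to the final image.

Lens 1 is diverging, so f₁ = −11.7 cm.
Lens 1: 1/d_i1 = 1/f₁ − 1/d_o1 = 1/(-11.7) − 1/(58.1) = -0.1027, so d_i1 = -9.739 cm.
The intermediate image is 9.739 cm to the left of lens 1 (virtual), which is 119 − (-9.739) = 128.7 cm to the left of lens 2, so d_o2 = +128.7 cm.
Lens 2 is diverging, so f₂ = −34.0 cm.
Lens 2: 1/d_i2 = 1/f₂ − 1/d_o2 = 1/(-34.0) − 1/(128.7) = -0.03718, so d_i2 = -26.9 cm.
The final image is virtual, 26.9 cm to the left of lens 2 (overall magnification ≈ 0.035).

26.9 cm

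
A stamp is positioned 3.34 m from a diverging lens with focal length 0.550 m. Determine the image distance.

0.472 m

For a diverging lens, f = -0.550 m.
Thin-lens equation: 1/s_i = 1/f − 1/s_o = 1/(-0.5500) − 1/(3.34) = -1.818 − 0.2994 = -2.118, so s_i = -0.472 m.
The image is virtual, upright and reduced, on the same side as the object.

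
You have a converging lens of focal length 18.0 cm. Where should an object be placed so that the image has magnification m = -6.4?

m = −d_i/d_o ⇒ d_i = −m·d_o.
1/f = 1/d_o + 1/d_i = 1/d_o − 1/(m·d_o) = (1 − 1/m)/d_o, so d_o = f(1 − 1/m) = (18.00)(1 − 1/(-6.4)) = 20.8 cm.

20.8 cm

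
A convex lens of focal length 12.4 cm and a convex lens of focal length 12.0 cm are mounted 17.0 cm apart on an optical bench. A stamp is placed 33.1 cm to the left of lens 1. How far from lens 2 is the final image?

Lens 1: 1/d_i1 = 1/f₁ − 1/d_o1 = 1/(12.4) − 1/(33.1) = 0.05043, so d_i1 = 19.83 cm.
The intermediate image is 19.83 cm to the right of lens 1, which lies 2.830 cm to the right of lens 2 — a virtual object — so d_o2 = −2.830 cm.
Lens 2: 1/d_i2 = 1/f₂ − 1/d_o2 = 1/(12.0) − 1/(-2.830) = 0.4367, so d_i2 = 2.29 cm.
The final image is real, 2.29 cm to the right of lens 2 (overall magnification ≈ -0.48).

2.29 cm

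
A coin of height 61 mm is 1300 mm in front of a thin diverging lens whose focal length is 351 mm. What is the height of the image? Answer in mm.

For a diverging lens, f = -351 mm.
1/d_i = 1/f − 1/d_o = 1/(-351.0) − 1/(1300) = -0.003618, so d_i = -276.4 mm.
m = −d_i/d_o = +0.2126.
|h_i| = |m|·h_o = 0.2126 × 61 = 13.0 mm. The image is virtual, upright and reduced, on the same side as the object.

13.0 mm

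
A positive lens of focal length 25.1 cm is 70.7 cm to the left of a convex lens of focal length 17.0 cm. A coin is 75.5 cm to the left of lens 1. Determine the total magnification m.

m = +0.526

Lens 1: 1/d_i1 = 1/(25.1) − 1/(75.5) = 0.02660, so d_i1 = 37.60 cm; m₁ = −d_i1/d_o1 = -0.4980.
d_o2 = 70.7 − (37.60) = 33.10 cm.
Lens 2: 1/d_i2 = 1/(17.0) − 1/(33.10) = 0.02861, so d_i2 = 34.95 cm; m₂ = −d_i2/d_o2 = -1.056.
m = m₁·m₂ = (-0.4980)(-1.056) = +0.526.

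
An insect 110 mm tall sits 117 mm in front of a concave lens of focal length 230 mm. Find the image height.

For a concave lens, f = -230 mm.
1/d_i = 1/f − 1/d_o = 1/(-230.0) − 1/(117) = -0.01289, so d_i = -77.55 mm.
m = −d_i/d_o = +0.6628.
|h_i| = |m|·h_o = 0.6628 × 110 = 72.9 mm. The image is virtual, upright and reduced, on the same side as the object.

72.9 mm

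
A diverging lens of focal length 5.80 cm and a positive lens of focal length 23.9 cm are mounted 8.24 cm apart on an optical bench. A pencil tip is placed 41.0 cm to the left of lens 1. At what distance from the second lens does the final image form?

Lens 1 is diverging, so f₁ = −5.80 cm.
Lens 1: 1/d_i1 = 1/f₁ − 1/d_o1 = 1/(-5.80) − 1/(41.0) = -0.1968, so d_i1 = -5.081 cm.
The intermediate image is 5.081 cm to the left of lens 1 (virtual), which is 8.24 − (-5.081) = 13.32 cm to the left of lens 2, so d_o2 = +13.32 cm.
Lens 2: 1/d_i2 = 1/f₂ − 1/d_o2 = 1/(23.9) − 1/(13.32) = -0.03323, so d_i2 = -30.1 cm.
The final image is virtual, 30.1 cm to the left of lens 2 (overall magnification ≈ 0.28).

30.1 cm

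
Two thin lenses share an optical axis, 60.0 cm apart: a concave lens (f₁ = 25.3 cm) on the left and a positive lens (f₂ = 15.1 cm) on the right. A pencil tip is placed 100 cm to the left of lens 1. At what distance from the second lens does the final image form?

18.6 cm

Lens 1 is diverging, so f₁ = −25.3 cm.
Lens 1: 1/d_i1 = 1/f₁ − 1/d_o1 = 1/(-25.3) − 1/(100) = -0.04953, so d_i1 = -20.19 cm.
The intermediate image is 20.19 cm to the left of lens 1 (virtual), which is 60.0 − (-20.19) = 80.19 cm to the left of lens 2, so d_o2 = +80.19 cm.
Lens 2: 1/d_i2 = 1/f₂ − 1/d_o2 = 1/(15.1) − 1/(80.19) = 0.05375, so d_i2 = 18.6 cm.
The final image is real, 18.6 cm to the right of lens 2 (overall magnification ≈ -0.047).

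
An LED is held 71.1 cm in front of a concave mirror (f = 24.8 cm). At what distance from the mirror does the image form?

38.1 cm

Mirror equation: 1/v = 1/f − 1/u = 1/(24.80) − 1/(71.1) = 0.04032 − 0.01406 = 0.02626, so v = 38.1 cm.
The image is real, inverted and reduced, in front of the mirror.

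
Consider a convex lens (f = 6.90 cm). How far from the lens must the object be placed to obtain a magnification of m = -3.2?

m = −d_i/d_o ⇒ d_i = −m·d_o.
1/f = 1/d_o + 1/d_i = 1/d_o − 1/(m·d_o) = (1 − 1/m)/d_o, so d_o = f(1 − 1/m) = (6.900)(1 − 1/(-3.2)) = 9.06 cm.

9.06 cm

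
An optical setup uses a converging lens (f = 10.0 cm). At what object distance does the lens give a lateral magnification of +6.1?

8.36 cm

m = −d_i/d_o ⇒ d_i = −m·d_o.
1/f = 1/d_o + 1/d_i = 1/d_o − 1/(m·d_o) = (1 − 1/m)/d_o, so d_o = f(1 − 1/m) = (10.00)(1 − 1/(+6.1)) = 8.36 cm.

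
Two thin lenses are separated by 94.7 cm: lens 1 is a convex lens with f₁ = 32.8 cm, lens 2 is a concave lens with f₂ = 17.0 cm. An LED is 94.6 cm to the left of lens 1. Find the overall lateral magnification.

Lens 1: 1/d_i1 = 1/(32.8) − 1/(94.6) = 0.01992, so d_i1 = 50.21 cm; m₁ = −d_i1/d_o1 = -0.5308.
d_o2 = 94.7 − (50.21) = 44.49 cm.
f₂ = −17.0 cm (diverging).
Lens 2: 1/d_i2 = 1/(-17.0) − 1/(44.49) = -0.08130, so d_i2 = -12.30 cm; m₂ = −d_i2/d_o2 = +0.2765.
m = m₁·m₂ = (-0.5308)(+0.2765) = -0.147.

m = -0.147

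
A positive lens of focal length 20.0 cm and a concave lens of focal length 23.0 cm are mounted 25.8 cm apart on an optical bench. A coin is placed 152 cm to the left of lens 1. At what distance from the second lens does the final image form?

Lens 1: 1/d_i1 = 1/f₁ − 1/d_o1 = 1/(20.0) − 1/(152) = 0.04342, so d_i1 = 23.03 cm.
The intermediate image is 23.03 cm to the right of lens 1, which is 25.8 − (23.03) = 2.770 cm to the left of lens 2, so d_o2 = +2.770 cm.
Lens 2 is diverging, so f₂ = −23.0 cm.
Lens 2: 1/d_i2 = 1/f₂ − 1/d_o2 = 1/(-23.0) − 1/(2.770) = -0.4045, so d_i2 = -2.47 cm.
The final image is virtual, 2.47 cm to the left of lens 2 (overall magnification ≈ -0.14).

2.47 cm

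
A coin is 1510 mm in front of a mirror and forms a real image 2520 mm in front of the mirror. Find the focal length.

f = 944 mm (concave)

Real image ⇒ d_i = +2520 mm.
1/f = 1/d_o + 1/d_i = 1/(1510) + 1/(2520) = 0.001059, so f = 944 mm.
Since f is positive, the mirror is concave.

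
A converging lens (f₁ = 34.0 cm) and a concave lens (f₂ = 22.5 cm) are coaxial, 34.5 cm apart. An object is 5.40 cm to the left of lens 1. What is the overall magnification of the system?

Lens 1: 1/d_i1 = 1/(34.0) − 1/(5.40) = -0.1558, so d_i1 = -6.420 cm; m₁ = −d_i1/d_o1 = +1.189.
d_o2 = 34.5 − (-6.420) = 40.92 cm.
f₂ = −22.5 cm (diverging).
Lens 2: 1/d_i2 = 1/(-22.5) − 1/(40.92) = -0.06888, so d_i2 = -14.52 cm; m₂ = −d_i2/d_o2 = +0.3548.
m = m₁·m₂ = (+1.189)(+0.3548) = +0.422.

m = +0.422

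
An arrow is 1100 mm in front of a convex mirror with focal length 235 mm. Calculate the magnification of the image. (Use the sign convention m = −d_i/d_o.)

For a convex mirror, f = -235 mm.
1/d_i = 1/f − 1/d_o = 1/(-235.0) − 1/(1100) = -0.005164, so d_i = -193.6 mm.
m = −d_i/d_o = −(-193.6)/(1100) = +0.176.
The image is virtual, upright and reduced, behind the mirror.

m = +0.176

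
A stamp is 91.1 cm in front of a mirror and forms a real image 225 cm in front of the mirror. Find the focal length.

Real image ⇒ d_i = +225 cm.
1/f = 1/d_o + 1/d_i = 1/(91.1) + 1/(225) = 0.01542, so f = 64.8 cm.
Since f is positive, the mirror is concave.

f = 64.8 cm (concave)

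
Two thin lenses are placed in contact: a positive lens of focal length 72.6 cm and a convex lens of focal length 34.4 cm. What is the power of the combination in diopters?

P₁ = 1/f₁ = 1/(0.726 m) = +1.377 D; P₂ = 1/f₂ = 1/(0.344 m) = +2.907 D.
For thin lenses in contact, P = P₁ + P₂ = (+1.377) + (+2.907) = +4.28 D.

P = +4.28 D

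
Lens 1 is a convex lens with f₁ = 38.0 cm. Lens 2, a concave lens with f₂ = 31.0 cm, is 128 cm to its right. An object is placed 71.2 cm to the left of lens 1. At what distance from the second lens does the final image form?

18.6 cm

Lens 1: 1/d_i1 = 1/f₁ − 1/d_o1 = 1/(38.0) − 1/(71.2) = 0.01227, so d_i1 = 81.49 cm.
The intermediate image is 81.49 cm to the right of lens 1, which is 128 − (81.49) = 46.51 cm to the left of lens 2, so d_o2 = +46.51 cm.
Lens 2 is diverging, so f₂ = −31.0 cm.
Lens 2: 1/d_i2 = 1/f₂ − 1/d_o2 = 1/(-31.0) − 1/(46.51) = -0.05376, so d_i2 = -18.6 cm.
The final image is virtual, 18.6 cm to the left of lens 2 (overall magnification ≈ -0.46).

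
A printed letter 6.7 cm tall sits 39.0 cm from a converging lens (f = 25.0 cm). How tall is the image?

1/d_i = 1/f − 1/d_o = 1/(25.00) − 1/(39.0) = 0.01436, so d_i = 69.64 cm.
m = −d_i/d_o = -1.786.
|h_i| = |m|·h_o = 1.786 × 6.7 = 12.0 cm. The image is real, inverted and enlarged, on the far side of the lens.

12.0 cm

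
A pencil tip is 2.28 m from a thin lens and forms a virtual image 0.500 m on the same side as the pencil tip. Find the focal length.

f = -0.640 m (diverging)

Virtual image ⇒ d_i = −0.500 m.
1/f = 1/d_o + 1/d_i = 1/(2.28) + 1/(-0.500) = -1.561, so f = -0.640 m.
Since f is negative, the thin lens is diverging.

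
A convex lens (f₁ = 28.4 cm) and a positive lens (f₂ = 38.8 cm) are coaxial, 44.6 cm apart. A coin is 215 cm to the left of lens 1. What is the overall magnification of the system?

Lens 1: 1/d_i1 = 1/(28.4) − 1/(215) = 0.03056, so d_i1 = 32.72 cm; m₁ = −d_i1/d_o1 = -0.1522.
d_o2 = 44.6 − (32.72) = 11.88 cm.
Lens 2: 1/d_i2 = 1/(38.8) − 1/(11.88) = -0.05840, so d_i2 = -17.12 cm; m₂ = −d_i2/d_o2 = +1.441.
m = m₁·m₂ = (-0.1522)(+1.441) = -0.219.

m = -0.219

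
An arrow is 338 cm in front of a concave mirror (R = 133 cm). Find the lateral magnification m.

f = R/2 = 133/2 = 66.50 cm.
1/d_i = 1/f − 1/d_o = 1/(66.50) − 1/(338) = 0.01208, so d_i = 82.79 cm.
m = −d_i/d_o = −(82.79)/(338) = -0.245.
The image is real, inverted and reduced, in front of the mirror.

m = -0.245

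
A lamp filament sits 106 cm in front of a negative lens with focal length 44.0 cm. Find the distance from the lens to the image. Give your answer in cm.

For a negative lens, f = -44.0 cm.
Lens equation: 1/q = 1/f − 1/p = 1/(-44.00) − 1/(106) = -0.02273 − 0.009434 = -0.03216, so q = -31.1 cm.
The image is virtual, upright and reduced, on the same side as the object.

31.1 cm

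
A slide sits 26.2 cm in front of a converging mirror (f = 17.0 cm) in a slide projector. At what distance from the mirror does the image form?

48.4 cm

Mirror equation: 1/q = 1/f − 1/p = 1/(17.00) − 1/(26.2) = 0.05882 − 0.03817 = 0.02066, so q = 48.4 cm.
The image is real, inverted and enlarged, in front of the mirror.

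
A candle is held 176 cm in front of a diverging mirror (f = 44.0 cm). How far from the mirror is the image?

For a diverging mirror, f = -44.0 cm.
Mirror equation: 1/v = 1/f − 1/u = 1/(-44.00) − 1/(176) = -0.02273 − 0.005682 = -0.02841, so v = -35.2 cm.
The image is virtual, upright and reduced, behind the mirror.

35.2 cm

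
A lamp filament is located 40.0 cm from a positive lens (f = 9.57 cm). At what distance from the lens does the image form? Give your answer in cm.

Lens equation: 1/d_i = 1/f − 1/d_o = 1/(9.570) − 1/(40.0) = 0.1045 − 0.02500 = 0.07949, so d_i = 12.6 cm.
The image is real, inverted and reduced, on the far side of the lens.

12.6 cm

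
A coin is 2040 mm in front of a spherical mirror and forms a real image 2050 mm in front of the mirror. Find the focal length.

Real image ⇒ d_i = +2050 mm.
1/f = 1/d_o + 1/d_i = 1/(2040) + 1/(2050) = 0.0009780, so f = 1020 mm.
Since f is positive, the spherical mirror is concave.

f = 1020 mm (concave)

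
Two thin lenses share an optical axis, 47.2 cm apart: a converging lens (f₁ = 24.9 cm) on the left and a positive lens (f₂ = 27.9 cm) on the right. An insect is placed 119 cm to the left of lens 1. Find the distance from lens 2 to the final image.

Lens 1: 1/d_i1 = 1/f₁ − 1/d_o1 = 1/(24.9) − 1/(119) = 0.03176, so d_i1 = 31.49 cm.
The intermediate image is 31.49 cm to the right of lens 1, which is 47.2 − (31.49) = 15.71 cm to the left of lens 2, so d_o2 = +15.71 cm.
Lens 2: 1/d_i2 = 1/f₂ − 1/d_o2 = 1/(27.9) − 1/(15.71) = -0.02781, so d_i2 = -36.0 cm.
The final image is virtual, 36.0 cm to the left of lens 2 (overall magnification ≈ -0.61).

36.0 cm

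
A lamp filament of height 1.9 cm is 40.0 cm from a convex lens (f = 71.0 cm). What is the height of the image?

1/d_i = 1/f − 1/d_o = 1/(71.00) − 1/(40.0) = -0.01092, so d_i = -91.61 cm.
m = −d_i/d_o = +2.290.
|h_i| = |m|·h_o = 2.290 × 1.9 = 4.35 cm. The image is virtual, upright and enlarged, on the same side as the object.

4.35 cm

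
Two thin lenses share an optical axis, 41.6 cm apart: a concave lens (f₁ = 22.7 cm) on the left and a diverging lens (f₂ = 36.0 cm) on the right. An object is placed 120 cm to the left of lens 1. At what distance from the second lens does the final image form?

Lens 1 is diverging, so f₁ = −22.7 cm.
Lens 1: 1/d_i1 = 1/f₁ − 1/d_o1 = 1/(-22.7) − 1/(120) = -0.05239, so d_i1 = -19.09 cm.
The intermediate image is 19.09 cm to the left of lens 1 (virtual), which is 41.6 − (-19.09) = 60.69 cm to the left of lens 2, so d_o2 = +60.69 cm.
Lens 2 is diverging, so f₂ = −36.0 cm.
Lens 2: 1/d_i2 = 1/f₂ − 1/d_o2 = 1/(-36.0) − 1/(60.69) = -0.04425, so d_i2 = -22.6 cm.
The final image is virtual, 22.6 cm to the left of lens 2 (overall magnification ≈ 0.059).

22.6 cm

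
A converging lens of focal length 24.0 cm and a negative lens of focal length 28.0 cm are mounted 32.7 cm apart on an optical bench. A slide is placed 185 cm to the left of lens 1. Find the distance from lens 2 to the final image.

4.33 cm

Lens 1: 1/d_i1 = 1/f₁ − 1/d_o1 = 1/(24.0) − 1/(185) = 0.03626, so d_i1 = 27.58 cm.
The intermediate image is 27.58 cm to the right of lens 1, which is 32.7 − (27.58) = 5.120 cm to the left of lens 2, so d_o2 = +5.120 cm.
Lens 2 is diverging, so f₂ = −28.0 cm.
Lens 2: 1/d_i2 = 1/f₂ − 1/d_o2 = 1/(-28.0) − 1/(5.120) = -0.2310, so d_i2 = -4.33 cm.
The final image is virtual, 4.33 cm to the left of lens 2 (overall magnification ≈ -0.13).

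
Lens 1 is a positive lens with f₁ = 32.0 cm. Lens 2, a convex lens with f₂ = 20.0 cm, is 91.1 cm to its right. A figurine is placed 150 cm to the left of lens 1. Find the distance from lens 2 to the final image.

33.1 cm

Lens 1: 1/d_i1 = 1/f₁ − 1/d_o1 = 1/(32.0) − 1/(150) = 0.02458, so d_i1 = 40.68 cm.
The intermediate image is 40.68 cm to the right of lens 1, which is 91.1 − (40.68) = 50.42 cm to the left of lens 2, so d_o2 = +50.42 cm.
Lens 2: 1/d_i2 = 1/f₂ − 1/d_o2 = 1/(20.0) − 1/(50.42) = 0.03017, so d_i2 = 33.1 cm.
The final image is real, 33.1 cm to the right of lens 2 (overall magnification ≈ 0.18).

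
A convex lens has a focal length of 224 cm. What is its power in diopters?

P = +0.446 D

f = 224 cm = 2.24 m.
P = 1/f = 1/(2.24 m) = +0.446 D.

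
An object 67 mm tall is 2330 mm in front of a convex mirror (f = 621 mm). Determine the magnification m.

For a convex mirror, f = -621 mm.
1/d_i = 1/f − 1/d_o = 1/(-621.0) − 1/(2330) = -0.002039, so d_i = -490.3 mm.
m = −d_i/d_o = −(-490.3)/(2330) = +0.210.
The image is virtual, upright and reduced, behind the mirror.

m = +0.210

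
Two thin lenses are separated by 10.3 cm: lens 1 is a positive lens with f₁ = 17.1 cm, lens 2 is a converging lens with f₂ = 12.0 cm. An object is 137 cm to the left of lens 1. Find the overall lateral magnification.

Lens 1: 1/d_i1 = 1/(17.1) − 1/(137) = 0.05118, so d_i1 = 19.54 cm; m₁ = −d_i1/d_o1 = -0.1426.
d_o2 = 10.3 − (19.54) = -9.240 cm (virtual object).
Lens 2: 1/d_i2 = 1/(12.0) − 1/(-9.240) = 0.1916, so d_i2 = 5.220 cm; m₂ = −d_i2/d_o2 = +0.5650.
m = m₁·m₂ = (-0.1426)(+0.5650) = -0.0806.

m = -0.0806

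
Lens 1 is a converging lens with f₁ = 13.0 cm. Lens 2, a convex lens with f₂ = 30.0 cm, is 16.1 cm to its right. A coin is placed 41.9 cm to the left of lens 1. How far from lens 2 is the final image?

2.52 cm

Lens 1: 1/d_i1 = 1/f₁ − 1/d_o1 = 1/(13.0) − 1/(41.9) = 0.05306, so d_i1 = 18.85 cm.
The intermediate image is 18.85 cm to the right of lens 1, which lies 2.750 cm to the right of lens 2 — a virtual object — so d_o2 = −2.750 cm.
Lens 2: 1/d_i2 = 1/f₂ − 1/d_o2 = 1/(30.0) − 1/(-2.750) = 0.3970, so d_i2 = 2.52 cm.
The final image is real, 2.52 cm to the right of lens 2 (overall magnification ≈ -0.41).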